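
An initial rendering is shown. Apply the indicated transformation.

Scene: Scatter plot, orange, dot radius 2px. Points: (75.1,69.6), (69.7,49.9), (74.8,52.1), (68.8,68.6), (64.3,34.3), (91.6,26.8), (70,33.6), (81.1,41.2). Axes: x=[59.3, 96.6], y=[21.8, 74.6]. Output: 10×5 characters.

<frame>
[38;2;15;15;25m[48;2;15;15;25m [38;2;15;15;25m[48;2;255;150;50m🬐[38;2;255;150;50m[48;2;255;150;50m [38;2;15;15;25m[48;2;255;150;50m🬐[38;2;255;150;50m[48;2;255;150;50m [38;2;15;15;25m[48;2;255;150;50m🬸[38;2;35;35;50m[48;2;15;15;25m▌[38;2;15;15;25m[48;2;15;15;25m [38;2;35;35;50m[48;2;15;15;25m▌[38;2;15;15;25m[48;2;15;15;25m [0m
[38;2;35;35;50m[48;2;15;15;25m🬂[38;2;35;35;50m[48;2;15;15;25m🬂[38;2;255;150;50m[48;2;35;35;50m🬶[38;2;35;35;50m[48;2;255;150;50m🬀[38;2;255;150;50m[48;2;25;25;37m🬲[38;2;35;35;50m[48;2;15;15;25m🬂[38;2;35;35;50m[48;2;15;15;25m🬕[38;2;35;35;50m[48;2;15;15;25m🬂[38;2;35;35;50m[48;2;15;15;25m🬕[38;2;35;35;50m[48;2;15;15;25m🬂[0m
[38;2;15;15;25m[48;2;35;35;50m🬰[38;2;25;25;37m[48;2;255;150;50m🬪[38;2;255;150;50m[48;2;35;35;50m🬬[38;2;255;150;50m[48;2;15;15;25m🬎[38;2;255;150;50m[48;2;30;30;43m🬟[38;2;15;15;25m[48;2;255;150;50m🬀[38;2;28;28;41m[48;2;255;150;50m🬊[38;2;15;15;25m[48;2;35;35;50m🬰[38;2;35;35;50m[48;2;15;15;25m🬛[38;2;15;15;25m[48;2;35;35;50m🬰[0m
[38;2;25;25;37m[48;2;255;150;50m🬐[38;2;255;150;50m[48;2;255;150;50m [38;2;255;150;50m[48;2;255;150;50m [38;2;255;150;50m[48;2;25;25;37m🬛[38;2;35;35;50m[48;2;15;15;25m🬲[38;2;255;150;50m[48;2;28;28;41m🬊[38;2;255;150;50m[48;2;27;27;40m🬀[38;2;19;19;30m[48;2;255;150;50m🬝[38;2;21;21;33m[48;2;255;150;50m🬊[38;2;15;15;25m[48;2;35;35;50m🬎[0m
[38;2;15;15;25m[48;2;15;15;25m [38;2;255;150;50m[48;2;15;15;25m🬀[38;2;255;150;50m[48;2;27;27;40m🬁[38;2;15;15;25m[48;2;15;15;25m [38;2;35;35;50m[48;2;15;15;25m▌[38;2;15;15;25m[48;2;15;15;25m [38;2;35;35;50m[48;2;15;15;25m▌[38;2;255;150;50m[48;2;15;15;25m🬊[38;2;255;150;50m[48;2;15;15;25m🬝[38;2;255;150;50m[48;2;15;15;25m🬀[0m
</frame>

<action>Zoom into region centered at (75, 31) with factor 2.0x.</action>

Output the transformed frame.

<frame>
[38;2;15;15;25m[48;2;15;15;25m [38;2;15;15;25m[48;2;15;15;25m [38;2;35;35;50m[48;2;15;15;25m▌[38;2;15;15;25m[48;2;15;15;25m [38;2;35;35;50m[48;2;15;15;25m▌[38;2;15;15;25m[48;2;15;15;25m [38;2;27;27;40m[48;2;255;150;50m🬴[38;2;255;150;50m[48;2;255;150;50m [38;2;255;150;50m[48;2;15;15;25m🬛[38;2;15;15;25m[48;2;15;15;25m [0m
[38;2;35;35;50m[48;2;15;15;25m🬂[38;2;28;28;41m[48;2;255;150;50m🬆[38;2;255;150;50m[48;2;35;35;50m🬺[38;2;23;23;35m[48;2;255;150;50m🬬[38;2;35;35;50m[48;2;15;15;25m🬕[38;2;35;35;50m[48;2;15;15;25m🬂[38;2;35;35;50m[48;2;15;15;25m🬕[38;2;255;150;50m[48;2;19;19;30m🬁[38;2;35;35;50m[48;2;15;15;25m🬕[38;2;35;35;50m[48;2;15;15;25m🬂[0m
[38;2;15;15;25m[48;2;35;35;50m🬰[38;2;23;23;35m[48;2;255;150;50m🬺[38;2;255;150;50m[48;2;28;28;41m🬆[38;2;15;15;25m[48;2;35;35;50m🬰[38;2;35;35;50m[48;2;15;15;25m🬛[38;2;15;15;25m[48;2;35;35;50m🬰[38;2;35;35;50m[48;2;15;15;25m🬛[38;2;15;15;25m[48;2;35;35;50m🬰[38;2;35;35;50m[48;2;15;15;25m🬛[38;2;15;15;25m[48;2;35;35;50m🬰[0m
[38;2;15;15;25m[48;2;35;35;50m🬎[38;2;15;15;25m[48;2;35;35;50m🬎[38;2;35;35;50m[48;2;15;15;25m🬲[38;2;15;15;25m[48;2;35;35;50m🬎[38;2;35;35;50m[48;2;15;15;25m🬲[38;2;15;15;25m[48;2;35;35;50m🬎[38;2;35;35;50m[48;2;15;15;25m🬲[38;2;15;15;25m[48;2;35;35;50m🬎[38;2;35;35;50m[48;2;15;15;25m🬲[38;2;15;15;25m[48;2;35;35;50m🬎[0m
[38;2;15;15;25m[48;2;15;15;25m [38;2;15;15;25m[48;2;15;15;25m [38;2;35;35;50m[48;2;15;15;25m▌[38;2;15;15;25m[48;2;15;15;25m [38;2;35;35;50m[48;2;15;15;25m▌[38;2;15;15;25m[48;2;15;15;25m [38;2;35;35;50m[48;2;15;15;25m▌[38;2;15;15;25m[48;2;15;15;25m [38;2;35;35;50m[48;2;15;15;25m▌[38;2;15;15;25m[48;2;15;15;25m [0m
</frame>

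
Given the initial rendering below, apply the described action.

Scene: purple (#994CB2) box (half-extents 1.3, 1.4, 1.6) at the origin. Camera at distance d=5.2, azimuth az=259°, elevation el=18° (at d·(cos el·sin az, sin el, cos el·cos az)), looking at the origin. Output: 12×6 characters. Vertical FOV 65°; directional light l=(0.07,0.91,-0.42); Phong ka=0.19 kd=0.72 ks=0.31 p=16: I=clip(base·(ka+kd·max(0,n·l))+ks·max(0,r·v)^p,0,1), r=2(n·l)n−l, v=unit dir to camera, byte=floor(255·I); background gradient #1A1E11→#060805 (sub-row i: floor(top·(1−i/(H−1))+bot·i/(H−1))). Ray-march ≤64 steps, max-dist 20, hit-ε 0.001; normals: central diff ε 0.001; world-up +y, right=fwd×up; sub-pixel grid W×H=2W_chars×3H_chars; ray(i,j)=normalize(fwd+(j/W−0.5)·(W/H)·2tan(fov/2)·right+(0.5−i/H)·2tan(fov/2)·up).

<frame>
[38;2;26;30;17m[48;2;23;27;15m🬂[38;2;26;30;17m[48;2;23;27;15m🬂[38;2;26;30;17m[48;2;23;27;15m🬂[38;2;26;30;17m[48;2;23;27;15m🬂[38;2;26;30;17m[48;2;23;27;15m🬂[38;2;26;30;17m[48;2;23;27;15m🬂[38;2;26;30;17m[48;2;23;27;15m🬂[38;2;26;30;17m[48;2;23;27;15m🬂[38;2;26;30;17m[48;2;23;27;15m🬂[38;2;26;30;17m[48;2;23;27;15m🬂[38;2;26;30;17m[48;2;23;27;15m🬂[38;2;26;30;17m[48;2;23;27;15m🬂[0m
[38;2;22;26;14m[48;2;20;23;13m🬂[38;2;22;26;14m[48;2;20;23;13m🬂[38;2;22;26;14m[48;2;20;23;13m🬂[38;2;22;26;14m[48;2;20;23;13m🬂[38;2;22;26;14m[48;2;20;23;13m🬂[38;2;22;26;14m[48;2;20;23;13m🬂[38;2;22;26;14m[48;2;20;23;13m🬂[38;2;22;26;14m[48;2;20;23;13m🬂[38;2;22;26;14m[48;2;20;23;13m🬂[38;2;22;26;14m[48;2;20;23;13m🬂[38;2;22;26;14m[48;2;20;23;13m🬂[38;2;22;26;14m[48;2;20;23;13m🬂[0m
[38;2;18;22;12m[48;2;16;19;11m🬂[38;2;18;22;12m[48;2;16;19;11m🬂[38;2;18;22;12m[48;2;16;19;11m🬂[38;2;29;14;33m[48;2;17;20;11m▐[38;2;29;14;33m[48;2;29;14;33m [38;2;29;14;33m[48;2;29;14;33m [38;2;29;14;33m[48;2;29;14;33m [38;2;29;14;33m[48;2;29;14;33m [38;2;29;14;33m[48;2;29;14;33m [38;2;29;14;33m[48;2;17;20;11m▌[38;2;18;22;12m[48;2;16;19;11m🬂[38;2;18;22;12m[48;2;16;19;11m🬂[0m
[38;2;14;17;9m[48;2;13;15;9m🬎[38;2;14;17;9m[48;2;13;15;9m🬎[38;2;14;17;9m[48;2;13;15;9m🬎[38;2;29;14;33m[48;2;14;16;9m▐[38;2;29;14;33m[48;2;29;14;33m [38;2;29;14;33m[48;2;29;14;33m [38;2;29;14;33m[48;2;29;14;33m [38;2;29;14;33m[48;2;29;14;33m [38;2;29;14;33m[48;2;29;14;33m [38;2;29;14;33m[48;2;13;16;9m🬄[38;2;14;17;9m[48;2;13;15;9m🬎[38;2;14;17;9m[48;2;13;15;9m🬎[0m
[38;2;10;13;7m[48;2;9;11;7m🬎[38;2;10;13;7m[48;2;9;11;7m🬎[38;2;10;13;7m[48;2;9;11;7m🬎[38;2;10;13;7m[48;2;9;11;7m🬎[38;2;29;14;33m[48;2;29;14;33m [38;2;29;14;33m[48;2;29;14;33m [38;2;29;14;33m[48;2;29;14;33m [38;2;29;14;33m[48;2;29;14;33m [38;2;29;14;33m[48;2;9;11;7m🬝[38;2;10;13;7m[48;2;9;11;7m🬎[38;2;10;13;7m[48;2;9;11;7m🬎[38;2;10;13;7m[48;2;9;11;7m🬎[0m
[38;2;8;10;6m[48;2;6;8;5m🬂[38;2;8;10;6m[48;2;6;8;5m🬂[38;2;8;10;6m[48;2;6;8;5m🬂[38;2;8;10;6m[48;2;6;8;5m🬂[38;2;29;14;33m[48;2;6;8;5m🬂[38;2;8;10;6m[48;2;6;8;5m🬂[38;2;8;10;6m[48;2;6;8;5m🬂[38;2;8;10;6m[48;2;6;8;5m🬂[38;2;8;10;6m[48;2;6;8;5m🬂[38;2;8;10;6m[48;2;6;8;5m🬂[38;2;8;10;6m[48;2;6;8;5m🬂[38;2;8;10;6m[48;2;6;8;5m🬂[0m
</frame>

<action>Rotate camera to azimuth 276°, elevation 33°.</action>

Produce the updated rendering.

<frame>
[38;2;26;30;17m[48;2;23;27;15m🬂[38;2;26;30;17m[48;2;23;27;15m🬂[38;2;26;30;17m[48;2;23;27;15m🬂[38;2;26;30;17m[48;2;23;27;15m🬂[38;2;26;30;17m[48;2;23;27;15m🬂[38;2;26;30;17m[48;2;23;27;15m🬂[38;2;26;30;17m[48;2;23;27;15m🬂[38;2;26;30;17m[48;2;23;27;15m🬂[38;2;26;30;17m[48;2;23;27;15m🬂[38;2;26;30;17m[48;2;23;27;15m🬂[38;2;26;30;17m[48;2;23;27;15m🬂[38;2;26;30;17m[48;2;23;27;15m🬂[0m
[38;2;22;26;14m[48;2;20;23;13m🬂[38;2;22;26;14m[48;2;20;23;13m🬂[38;2;22;26;14m[48;2;20;23;13m🬂[38;2;22;26;14m[48;2;20;23;13m🬂[38;2;21;25;14m[48;2;129;64;150m🬎[38;2;21;25;14m[48;2;129;64;150m🬎[38;2;21;25;14m[48;2;129;64;150m🬎[38;2;21;25;14m[48;2;129;64;150m🬎[38;2;129;64;150m[48;2;21;24;13m🬏[38;2;22;26;14m[48;2;20;23;13m🬂[38;2;22;26;14m[48;2;20;23;13m🬂[38;2;22;26;14m[48;2;20;23;13m🬂[0m
[38;2;18;22;12m[48;2;16;19;11m🬂[38;2;18;22;12m[48;2;16;19;11m🬂[38;2;18;22;12m[48;2;16;19;11m🬂[38;2;129;64;150m[48;2;29;14;33m🬂[38;2;129;64;150m[48;2;29;14;33m🬂[38;2;29;14;33m[48;2;136;75;156m🬱[38;2;129;64;150m[48;2;29;14;33m🬎[38;2;129;64;150m[48;2;29;14;33m🬎[38;2;129;64;150m[48;2;29;14;33m🬎[38;2;129;64;150m[48;2;19;19;16m🬃[38;2;18;22;12m[48;2;16;19;11m🬂[38;2;18;22;12m[48;2;16;19;11m🬂[0m
[38;2;14;17;9m[48;2;13;15;9m🬎[38;2;14;17;9m[48;2;13;15;9m🬎[38;2;14;17;9m[48;2;13;15;9m🬎[38;2;29;14;33m[48;2;13;15;9m🬬[38;2;29;14;33m[48;2;29;14;33m [38;2;29;14;33m[48;2;29;14;33m [38;2;29;14;33m[48;2;29;14;33m [38;2;29;14;33m[48;2;29;14;33m [38;2;29;14;33m[48;2;29;14;33m [38;2;14;17;9m[48;2;13;15;9m🬎[38;2;14;17;9m[48;2;13;15;9m🬎[38;2;14;17;9m[48;2;13;15;9m🬎[0m
[38;2;10;13;7m[48;2;9;11;7m🬎[38;2;10;13;7m[48;2;9;11;7m🬎[38;2;10;13;7m[48;2;9;11;7m🬎[38;2;29;14;33m[48;2;9;12;7m🬉[38;2;29;14;33m[48;2;29;14;33m [38;2;29;14;33m[48;2;29;14;33m [38;2;29;14;33m[48;2;29;14;33m [38;2;29;14;33m[48;2;29;14;33m [38;2;29;14;33m[48;2;9;12;7m🬕[38;2;10;13;7m[48;2;9;11;7m🬎[38;2;10;13;7m[48;2;9;11;7m🬎[38;2;10;13;7m[48;2;9;11;7m🬎[0m
[38;2;8;10;6m[48;2;6;8;5m🬂[38;2;8;10;6m[48;2;6;8;5m🬂[38;2;8;10;6m[48;2;6;8;5m🬂[38;2;8;10;6m[48;2;6;8;5m🬂[38;2;8;10;6m[48;2;6;8;5m🬂[38;2;8;10;6m[48;2;6;8;5m🬂[38;2;8;10;6m[48;2;6;8;5m🬂[38;2;8;10;6m[48;2;6;8;5m🬂[38;2;8;10;6m[48;2;6;8;5m🬂[38;2;8;10;6m[48;2;6;8;5m🬂[38;2;8;10;6m[48;2;6;8;5m🬂[38;2;8;10;6m[48;2;6;8;5m🬂[0m
</frame>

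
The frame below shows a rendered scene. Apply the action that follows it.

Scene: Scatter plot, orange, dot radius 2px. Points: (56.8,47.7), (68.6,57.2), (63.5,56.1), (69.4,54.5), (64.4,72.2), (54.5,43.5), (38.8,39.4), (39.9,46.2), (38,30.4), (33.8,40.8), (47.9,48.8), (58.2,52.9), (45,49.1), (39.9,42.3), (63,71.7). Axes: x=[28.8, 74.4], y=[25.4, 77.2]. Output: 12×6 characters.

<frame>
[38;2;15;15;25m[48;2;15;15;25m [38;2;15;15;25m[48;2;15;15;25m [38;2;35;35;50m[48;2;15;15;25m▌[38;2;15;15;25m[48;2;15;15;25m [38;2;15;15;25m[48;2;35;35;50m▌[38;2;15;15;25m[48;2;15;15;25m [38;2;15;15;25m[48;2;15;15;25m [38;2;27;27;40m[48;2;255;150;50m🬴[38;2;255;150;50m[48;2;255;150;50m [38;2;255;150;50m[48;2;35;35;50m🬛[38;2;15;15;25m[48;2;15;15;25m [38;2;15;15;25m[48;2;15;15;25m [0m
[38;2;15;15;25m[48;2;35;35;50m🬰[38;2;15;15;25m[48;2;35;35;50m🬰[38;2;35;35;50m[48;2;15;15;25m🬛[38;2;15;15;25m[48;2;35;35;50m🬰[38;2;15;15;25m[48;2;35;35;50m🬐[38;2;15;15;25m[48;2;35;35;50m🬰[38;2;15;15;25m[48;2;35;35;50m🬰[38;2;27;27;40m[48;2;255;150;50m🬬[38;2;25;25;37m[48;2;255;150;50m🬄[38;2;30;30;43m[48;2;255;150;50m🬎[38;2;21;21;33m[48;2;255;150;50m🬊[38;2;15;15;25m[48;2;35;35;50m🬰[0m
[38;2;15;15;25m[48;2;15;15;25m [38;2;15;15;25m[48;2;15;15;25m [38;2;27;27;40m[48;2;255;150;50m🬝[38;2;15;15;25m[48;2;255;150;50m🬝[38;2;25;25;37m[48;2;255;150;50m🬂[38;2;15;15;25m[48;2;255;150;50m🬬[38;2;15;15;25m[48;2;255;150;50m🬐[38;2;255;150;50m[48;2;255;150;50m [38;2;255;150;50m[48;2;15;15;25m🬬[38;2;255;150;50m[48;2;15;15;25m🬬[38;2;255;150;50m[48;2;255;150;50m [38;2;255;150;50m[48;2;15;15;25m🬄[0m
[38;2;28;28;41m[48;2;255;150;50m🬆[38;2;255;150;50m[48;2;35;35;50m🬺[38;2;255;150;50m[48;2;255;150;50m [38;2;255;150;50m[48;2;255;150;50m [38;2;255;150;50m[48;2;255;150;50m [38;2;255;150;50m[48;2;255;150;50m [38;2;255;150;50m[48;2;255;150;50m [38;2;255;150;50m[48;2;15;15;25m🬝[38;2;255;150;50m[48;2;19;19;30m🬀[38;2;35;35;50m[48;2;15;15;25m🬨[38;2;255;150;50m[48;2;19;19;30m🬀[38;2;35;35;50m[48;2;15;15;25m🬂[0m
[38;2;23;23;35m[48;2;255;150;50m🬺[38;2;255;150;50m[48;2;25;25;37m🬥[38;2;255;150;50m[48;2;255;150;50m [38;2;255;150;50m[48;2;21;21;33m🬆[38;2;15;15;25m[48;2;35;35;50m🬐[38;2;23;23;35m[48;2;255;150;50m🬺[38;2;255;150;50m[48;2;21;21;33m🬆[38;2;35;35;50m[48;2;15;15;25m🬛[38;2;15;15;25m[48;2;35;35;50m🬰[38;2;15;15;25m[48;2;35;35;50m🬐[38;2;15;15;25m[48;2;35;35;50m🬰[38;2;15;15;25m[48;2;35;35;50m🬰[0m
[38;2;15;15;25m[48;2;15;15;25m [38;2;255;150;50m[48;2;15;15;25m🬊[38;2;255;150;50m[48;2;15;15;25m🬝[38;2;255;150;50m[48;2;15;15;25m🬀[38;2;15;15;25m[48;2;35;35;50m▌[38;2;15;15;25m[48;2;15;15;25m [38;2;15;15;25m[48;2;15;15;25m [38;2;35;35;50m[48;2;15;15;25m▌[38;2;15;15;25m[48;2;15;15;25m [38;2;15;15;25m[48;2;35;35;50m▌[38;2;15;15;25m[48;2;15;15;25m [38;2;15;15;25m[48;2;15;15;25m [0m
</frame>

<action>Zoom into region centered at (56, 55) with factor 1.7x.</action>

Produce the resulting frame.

<frame>
[38;2;15;15;25m[48;2;15;15;25m [38;2;15;15;25m[48;2;15;15;25m [38;2;35;35;50m[48;2;15;15;25m▌[38;2;15;15;25m[48;2;15;15;25m [38;2;15;15;25m[48;2;35;35;50m▌[38;2;15;15;25m[48;2;15;15;25m [38;2;15;15;25m[48;2;15;15;25m [38;2;255;150;50m[48;2;27;27;40m🬁[38;2;255;150;50m[48;2;15;15;25m🬬[38;2;255;150;50m[48;2;28;28;41m🬆[38;2;15;15;25m[48;2;15;15;25m [38;2;15;15;25m[48;2;15;15;25m [0m
[38;2;15;15;25m[48;2;35;35;50m🬰[38;2;15;15;25m[48;2;35;35;50m🬰[38;2;35;35;50m[48;2;15;15;25m🬛[38;2;15;15;25m[48;2;35;35;50m🬰[38;2;15;15;25m[48;2;35;35;50m🬐[38;2;15;15;25m[48;2;35;35;50m🬰[38;2;15;15;25m[48;2;35;35;50m🬰[38;2;35;35;50m[48;2;15;15;25m🬛[38;2;23;23;35m[48;2;255;150;50m🬝[38;2;15;15;25m[48;2;35;35;50m🬐[38;2;15;15;25m[48;2;35;35;50m🬰[38;2;23;23;35m[48;2;255;150;50m🬬[0m
[38;2;15;15;25m[48;2;15;15;25m [38;2;15;15;25m[48;2;15;15;25m [38;2;35;35;50m[48;2;15;15;25m▌[38;2;15;15;25m[48;2;15;15;25m [38;2;15;15;25m[48;2;35;35;50m▌[38;2;15;15;25m[48;2;15;15;25m [38;2;15;15;25m[48;2;255;150;50m🬆[38;2;25;25;37m[48;2;255;150;50m🬥[38;2;255;150;50m[48;2;255;150;50m [38;2;255;150;50m[48;2;35;35;50m🬛[38;2;15;15;25m[48;2;255;150;50m🬀[38;2;255;150;50m[48;2;255;150;50m [0m
[38;2;28;28;41m[48;2;255;150;50m🬆[38;2;255;150;50m[48;2;35;35;50m🬺[38;2;255;150;50m[48;2;35;35;50m🬺[38;2;23;23;35m[48;2;255;150;50m🬬[38;2;35;35;50m[48;2;15;15;25m🬨[38;2;255;150;50m[48;2;20;20;31m🬠[38;2;255;150;50m[48;2;255;150;50m [38;2;255;150;50m[48;2;21;21;33m🬆[38;2;255;150;50m[48;2;19;19;30m🬁[38;2;35;35;50m[48;2;15;15;25m🬨[38;2;255;150;50m[48;2;19;19;30m🬁[38;2;255;150;50m[48;2;15;15;25m🬆[0m
[38;2;23;23;35m[48;2;255;150;50m🬺[38;2;255;150;50m[48;2;21;21;33m🬆[38;2;255;150;50m[48;2;28;28;41m🬆[38;2;15;15;25m[48;2;35;35;50m🬰[38;2;28;28;41m[48;2;255;150;50m🬆[38;2;255;150;50m[48;2;255;150;50m [38;2;255;150;50m[48;2;15;15;25m🬝[38;2;255;150;50m[48;2;27;27;40m🬀[38;2;15;15;25m[48;2;35;35;50m🬰[38;2;15;15;25m[48;2;35;35;50m🬐[38;2;15;15;25m[48;2;35;35;50m🬰[38;2;15;15;25m[48;2;35;35;50m🬰[0m
[38;2;15;15;25m[48;2;15;15;25m [38;2;15;15;25m[48;2;15;15;25m [38;2;35;35;50m[48;2;15;15;25m▌[38;2;15;15;25m[48;2;15;15;25m [38;2;23;23;35m[48;2;255;150;50m🬺[38;2;255;150;50m[48;2;15;15;25m🬆[38;2;15;15;25m[48;2;15;15;25m [38;2;35;35;50m[48;2;15;15;25m▌[38;2;15;15;25m[48;2;15;15;25m [38;2;15;15;25m[48;2;35;35;50m▌[38;2;15;15;25m[48;2;15;15;25m [38;2;15;15;25m[48;2;15;15;25m [0m
</frame>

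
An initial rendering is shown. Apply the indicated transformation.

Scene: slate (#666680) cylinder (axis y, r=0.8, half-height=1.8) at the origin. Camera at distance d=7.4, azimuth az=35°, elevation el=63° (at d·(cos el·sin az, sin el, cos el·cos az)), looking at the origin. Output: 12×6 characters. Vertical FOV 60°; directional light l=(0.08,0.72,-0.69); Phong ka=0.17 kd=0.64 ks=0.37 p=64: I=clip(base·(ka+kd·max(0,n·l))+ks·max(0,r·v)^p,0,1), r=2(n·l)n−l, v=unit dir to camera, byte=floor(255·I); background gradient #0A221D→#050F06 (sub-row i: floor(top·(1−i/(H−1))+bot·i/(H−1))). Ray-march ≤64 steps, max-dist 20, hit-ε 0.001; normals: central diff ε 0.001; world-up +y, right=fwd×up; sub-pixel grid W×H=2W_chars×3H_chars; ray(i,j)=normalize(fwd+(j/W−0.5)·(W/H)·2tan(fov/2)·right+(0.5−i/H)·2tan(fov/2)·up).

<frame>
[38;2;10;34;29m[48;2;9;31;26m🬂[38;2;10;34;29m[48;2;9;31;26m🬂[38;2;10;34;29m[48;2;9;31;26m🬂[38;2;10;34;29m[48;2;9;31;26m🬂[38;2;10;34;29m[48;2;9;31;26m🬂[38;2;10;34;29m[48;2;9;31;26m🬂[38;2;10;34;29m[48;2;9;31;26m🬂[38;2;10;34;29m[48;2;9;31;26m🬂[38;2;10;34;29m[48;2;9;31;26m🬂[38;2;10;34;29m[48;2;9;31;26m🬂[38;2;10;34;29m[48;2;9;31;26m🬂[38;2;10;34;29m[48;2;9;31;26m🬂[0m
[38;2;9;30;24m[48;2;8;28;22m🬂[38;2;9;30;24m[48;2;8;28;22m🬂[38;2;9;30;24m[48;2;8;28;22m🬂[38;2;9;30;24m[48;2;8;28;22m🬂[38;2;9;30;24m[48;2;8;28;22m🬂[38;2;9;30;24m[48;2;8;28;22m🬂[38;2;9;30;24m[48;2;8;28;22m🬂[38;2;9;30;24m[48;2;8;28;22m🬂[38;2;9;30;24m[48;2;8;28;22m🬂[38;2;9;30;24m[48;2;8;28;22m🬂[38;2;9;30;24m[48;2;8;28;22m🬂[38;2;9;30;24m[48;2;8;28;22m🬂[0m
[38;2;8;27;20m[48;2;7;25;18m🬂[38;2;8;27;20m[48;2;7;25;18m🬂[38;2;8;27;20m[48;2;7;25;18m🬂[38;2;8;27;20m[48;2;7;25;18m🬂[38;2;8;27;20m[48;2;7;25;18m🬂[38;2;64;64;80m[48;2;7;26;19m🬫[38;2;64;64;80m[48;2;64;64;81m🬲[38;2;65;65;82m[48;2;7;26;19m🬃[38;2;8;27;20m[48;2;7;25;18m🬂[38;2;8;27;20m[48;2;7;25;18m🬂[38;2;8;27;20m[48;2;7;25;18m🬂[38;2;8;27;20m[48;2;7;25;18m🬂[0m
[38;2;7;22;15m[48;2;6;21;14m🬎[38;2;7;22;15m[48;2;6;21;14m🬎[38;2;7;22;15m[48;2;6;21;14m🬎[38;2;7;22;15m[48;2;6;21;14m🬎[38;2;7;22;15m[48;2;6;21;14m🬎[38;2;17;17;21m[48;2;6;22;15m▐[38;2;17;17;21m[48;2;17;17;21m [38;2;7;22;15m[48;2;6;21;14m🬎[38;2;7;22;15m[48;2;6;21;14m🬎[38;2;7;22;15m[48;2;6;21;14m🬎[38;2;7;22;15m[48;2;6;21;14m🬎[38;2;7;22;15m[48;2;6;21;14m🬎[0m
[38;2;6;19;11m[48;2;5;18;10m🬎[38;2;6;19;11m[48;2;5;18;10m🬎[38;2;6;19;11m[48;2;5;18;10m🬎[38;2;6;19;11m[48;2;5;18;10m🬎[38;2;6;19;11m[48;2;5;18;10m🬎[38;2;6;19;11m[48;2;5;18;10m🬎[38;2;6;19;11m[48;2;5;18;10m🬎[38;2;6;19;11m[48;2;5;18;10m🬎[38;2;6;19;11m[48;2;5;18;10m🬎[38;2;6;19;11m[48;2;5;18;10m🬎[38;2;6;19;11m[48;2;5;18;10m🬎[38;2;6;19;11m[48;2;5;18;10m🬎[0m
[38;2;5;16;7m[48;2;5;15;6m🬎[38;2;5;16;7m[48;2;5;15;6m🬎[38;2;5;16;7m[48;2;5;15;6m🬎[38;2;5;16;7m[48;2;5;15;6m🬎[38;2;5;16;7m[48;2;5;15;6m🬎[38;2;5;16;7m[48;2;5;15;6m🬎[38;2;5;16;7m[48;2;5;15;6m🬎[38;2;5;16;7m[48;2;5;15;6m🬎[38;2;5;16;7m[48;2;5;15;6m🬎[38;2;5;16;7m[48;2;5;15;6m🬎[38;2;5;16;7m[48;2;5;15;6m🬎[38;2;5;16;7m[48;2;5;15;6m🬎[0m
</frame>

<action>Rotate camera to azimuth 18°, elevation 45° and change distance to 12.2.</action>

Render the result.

<frame>
[38;2;10;34;29m[48;2;9;31;26m🬂[38;2;10;34;29m[48;2;9;31;26m🬂[38;2;10;34;29m[48;2;9;31;26m🬂[38;2;10;34;29m[48;2;9;31;26m🬂[38;2;10;34;29m[48;2;9;31;26m🬂[38;2;10;34;29m[48;2;9;31;26m🬂[38;2;10;34;29m[48;2;9;31;26m🬂[38;2;10;34;29m[48;2;9;31;26m🬂[38;2;10;34;29m[48;2;9;31;26m🬂[38;2;10;34;29m[48;2;9;31;26m🬂[38;2;10;34;29m[48;2;9;31;26m🬂[38;2;10;34;29m[48;2;9;31;26m🬂[0m
[38;2;9;30;24m[48;2;8;28;22m🬂[38;2;9;30;24m[48;2;8;28;22m🬂[38;2;9;30;24m[48;2;8;28;22m🬂[38;2;9;30;24m[48;2;8;28;22m🬂[38;2;9;30;24m[48;2;8;28;22m🬂[38;2;9;30;24m[48;2;8;28;22m🬂[38;2;9;30;24m[48;2;8;28;22m🬂[38;2;9;30;24m[48;2;8;28;22m🬂[38;2;9;30;24m[48;2;8;28;22m🬂[38;2;9;30;24m[48;2;8;28;22m🬂[38;2;9;30;24m[48;2;8;28;22m🬂[38;2;9;30;24m[48;2;8;28;22m🬂[0m
[38;2;8;27;20m[48;2;7;25;18m🬂[38;2;8;27;20m[48;2;7;25;18m🬂[38;2;8;27;20m[48;2;7;25;18m🬂[38;2;8;27;20m[48;2;7;25;18m🬂[38;2;8;27;20m[48;2;7;25;18m🬂[38;2;64;64;81m[48;2;9;24;19m🬇[38;2;12;22;20m[48;2;67;67;84m🬰[38;2;8;27;20m[48;2;7;25;18m🬂[38;2;8;27;20m[48;2;7;25;18m🬂[38;2;8;27;20m[48;2;7;25;18m🬂[38;2;8;27;20m[48;2;7;25;18m🬂[38;2;8;27;20m[48;2;7;25;18m🬂[0m
[38;2;7;22;15m[48;2;6;21;14m🬎[38;2;7;22;15m[48;2;6;21;14m🬎[38;2;7;22;15m[48;2;6;21;14m🬎[38;2;7;22;15m[48;2;6;21;14m🬎[38;2;7;22;15m[48;2;6;21;14m🬎[38;2;17;17;21m[48;2;6;21;14m🬁[38;2;18;18;22m[48;2;6;21;14m🬕[38;2;7;22;15m[48;2;6;21;14m🬎[38;2;7;22;15m[48;2;6;21;14m🬎[38;2;7;22;15m[48;2;6;21;14m🬎[38;2;7;22;15m[48;2;6;21;14m🬎[38;2;7;22;15m[48;2;6;21;14m🬎[0m
[38;2;6;19;11m[48;2;5;18;10m🬎[38;2;6;19;11m[48;2;5;18;10m🬎[38;2;6;19;11m[48;2;5;18;10m🬎[38;2;6;19;11m[48;2;5;18;10m🬎[38;2;6;19;11m[48;2;5;18;10m🬎[38;2;6;19;11m[48;2;5;18;10m🬎[38;2;6;19;11m[48;2;5;18;10m🬎[38;2;6;19;11m[48;2;5;18;10m🬎[38;2;6;19;11m[48;2;5;18;10m🬎[38;2;6;19;11m[48;2;5;18;10m🬎[38;2;6;19;11m[48;2;5;18;10m🬎[38;2;6;19;11m[48;2;5;18;10m🬎[0m
[38;2;5;16;7m[48;2;5;15;6m🬎[38;2;5;16;7m[48;2;5;15;6m🬎[38;2;5;16;7m[48;2;5;15;6m🬎[38;2;5;16;7m[48;2;5;15;6m🬎[38;2;5;16;7m[48;2;5;15;6m🬎[38;2;5;16;7m[48;2;5;15;6m🬎[38;2;5;16;7m[48;2;5;15;6m🬎[38;2;5;16;7m[48;2;5;15;6m🬎[38;2;5;16;7m[48;2;5;15;6m🬎[38;2;5;16;7m[48;2;5;15;6m🬎[38;2;5;16;7m[48;2;5;15;6m🬎[38;2;5;16;7m[48;2;5;15;6m🬎[0m
</frame>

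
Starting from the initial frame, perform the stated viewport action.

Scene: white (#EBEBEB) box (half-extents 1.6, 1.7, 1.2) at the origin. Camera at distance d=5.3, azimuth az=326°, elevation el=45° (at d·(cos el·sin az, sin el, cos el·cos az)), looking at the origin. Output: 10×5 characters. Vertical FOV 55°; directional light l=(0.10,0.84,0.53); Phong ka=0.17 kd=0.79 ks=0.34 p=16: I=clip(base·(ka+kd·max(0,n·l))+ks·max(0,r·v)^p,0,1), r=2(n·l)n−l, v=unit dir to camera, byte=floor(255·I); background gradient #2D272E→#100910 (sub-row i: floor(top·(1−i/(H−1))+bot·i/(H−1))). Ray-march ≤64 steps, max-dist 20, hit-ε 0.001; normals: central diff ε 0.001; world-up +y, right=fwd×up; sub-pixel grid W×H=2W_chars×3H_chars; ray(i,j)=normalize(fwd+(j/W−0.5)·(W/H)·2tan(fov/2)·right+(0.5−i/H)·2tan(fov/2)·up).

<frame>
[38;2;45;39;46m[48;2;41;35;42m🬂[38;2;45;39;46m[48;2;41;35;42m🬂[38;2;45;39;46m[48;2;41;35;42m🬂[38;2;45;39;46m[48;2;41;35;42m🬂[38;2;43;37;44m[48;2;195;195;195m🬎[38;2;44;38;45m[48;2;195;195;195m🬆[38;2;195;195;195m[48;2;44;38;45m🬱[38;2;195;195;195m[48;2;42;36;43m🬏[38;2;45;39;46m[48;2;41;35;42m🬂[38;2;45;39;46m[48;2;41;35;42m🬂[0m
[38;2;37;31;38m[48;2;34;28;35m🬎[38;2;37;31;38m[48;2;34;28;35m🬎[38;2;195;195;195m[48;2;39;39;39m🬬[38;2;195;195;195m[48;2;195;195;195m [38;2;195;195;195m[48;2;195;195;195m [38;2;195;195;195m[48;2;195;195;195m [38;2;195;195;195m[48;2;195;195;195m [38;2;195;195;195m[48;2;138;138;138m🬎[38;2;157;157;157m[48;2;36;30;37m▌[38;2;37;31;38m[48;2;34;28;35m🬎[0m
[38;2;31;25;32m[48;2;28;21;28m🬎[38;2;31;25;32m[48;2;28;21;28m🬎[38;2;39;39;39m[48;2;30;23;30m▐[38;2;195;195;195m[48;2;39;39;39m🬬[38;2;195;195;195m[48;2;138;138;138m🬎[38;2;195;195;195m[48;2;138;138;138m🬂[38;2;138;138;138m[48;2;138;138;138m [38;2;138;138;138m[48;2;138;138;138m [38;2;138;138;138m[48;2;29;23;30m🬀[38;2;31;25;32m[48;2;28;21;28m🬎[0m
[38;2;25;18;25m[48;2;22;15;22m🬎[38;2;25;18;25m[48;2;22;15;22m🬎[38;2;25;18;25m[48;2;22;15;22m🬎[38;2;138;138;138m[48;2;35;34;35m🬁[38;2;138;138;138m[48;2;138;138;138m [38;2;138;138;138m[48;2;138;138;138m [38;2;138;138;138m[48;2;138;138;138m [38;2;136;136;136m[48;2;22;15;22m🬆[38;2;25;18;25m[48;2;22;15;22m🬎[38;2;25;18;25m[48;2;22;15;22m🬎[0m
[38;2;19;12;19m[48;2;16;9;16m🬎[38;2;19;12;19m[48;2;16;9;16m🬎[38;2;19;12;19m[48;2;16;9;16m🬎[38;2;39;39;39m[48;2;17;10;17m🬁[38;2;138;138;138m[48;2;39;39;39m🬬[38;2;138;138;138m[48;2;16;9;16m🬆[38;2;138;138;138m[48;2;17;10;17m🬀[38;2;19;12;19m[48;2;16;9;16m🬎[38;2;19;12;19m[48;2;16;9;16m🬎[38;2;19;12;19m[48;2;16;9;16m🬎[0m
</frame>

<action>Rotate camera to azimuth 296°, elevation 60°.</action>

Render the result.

<frame>
[38;2;45;39;46m[48;2;41;35;42m🬂[38;2;45;39;46m[48;2;41;35;42m🬂[38;2;45;39;46m[48;2;41;35;42m🬂[38;2;42;36;43m[48;2;195;195;195m🬝[38;2;45;39;46m[48;2;195;195;195m🬀[38;2;45;39;46m[48;2;195;195;195m🬂[38;2;195;195;195m[48;2;44;38;45m🬱[38;2;43;37;44m[48;2;195;195;195m🬎[38;2;45;39;46m[48;2;41;35;42m🬂[38;2;45;39;46m[48;2;41;35;42m🬂[0m
[38;2;37;31;38m[48;2;34;28;35m🬎[38;2;37;31;38m[48;2;34;28;35m🬎[38;2;36;30;37m[48;2;195;195;195m🬝[38;2;38;32;39m[48;2;195;195;195m🬀[38;2;195;195;195m[48;2;195;195;195m [38;2;195;195;195m[48;2;195;195;195m [38;2;195;195;195m[48;2;195;195;195m [38;2;195;195;195m[48;2;34;28;35m🬝[38;2;37;31;38m[48;2;34;28;35m🬎[38;2;37;31;38m[48;2;34;28;35m🬎[0m
[38;2;31;25;32m[48;2;28;21;28m🬎[38;2;195;195;195m[48;2;30;23;30m🬇[38;2;195;195;195m[48;2;195;195;195m [38;2;195;195;195m[48;2;195;195;195m [38;2;195;195;195m[48;2;195;195;195m [38;2;195;195;195m[48;2;196;196;196m🬆[38;2;196;196;196m[48;2;197;197;197m🬝[38;2;196;196;196m[48;2;29;23;30m🬀[38;2;31;25;32m[48;2;28;21;28m🬎[38;2;31;25;32m[48;2;28;21;28m🬎[0m
[38;2;25;18;25m[48;2;22;15;22m🬎[38;2;25;18;25m[48;2;22;15;22m🬎[38;2;39;39;39m[48;2;22;15;22m🬊[38;2;39;39;39m[48;2;195;195;195m🬺[38;2;195;195;195m[48;2;39;39;39m🬊[38;2;39;39;39m[48;2;196;196;196m🬏[38;2;198;198;198m[48;2;23;16;23m🬕[38;2;25;18;25m[48;2;22;15;22m🬎[38;2;25;18;25m[48;2;22;15;22m🬎[38;2;25;18;25m[48;2;22;15;22m🬎[0m
[38;2;19;12;19m[48;2;16;9;16m🬎[38;2;19;12;19m[48;2;16;9;16m🬎[38;2;19;12;19m[48;2;16;9;16m🬎[38;2;19;12;19m[48;2;16;9;16m🬎[38;2;39;39;39m[48;2;17;10;17m🬂[38;2;39;39;39m[48;2;16;9;16m🬎[38;2;19;12;19m[48;2;16;9;16m🬎[38;2;19;12;19m[48;2;16;9;16m🬎[38;2;19;12;19m[48;2;16;9;16m🬎[38;2;19;12;19m[48;2;16;9;16m🬎[0m
</frame>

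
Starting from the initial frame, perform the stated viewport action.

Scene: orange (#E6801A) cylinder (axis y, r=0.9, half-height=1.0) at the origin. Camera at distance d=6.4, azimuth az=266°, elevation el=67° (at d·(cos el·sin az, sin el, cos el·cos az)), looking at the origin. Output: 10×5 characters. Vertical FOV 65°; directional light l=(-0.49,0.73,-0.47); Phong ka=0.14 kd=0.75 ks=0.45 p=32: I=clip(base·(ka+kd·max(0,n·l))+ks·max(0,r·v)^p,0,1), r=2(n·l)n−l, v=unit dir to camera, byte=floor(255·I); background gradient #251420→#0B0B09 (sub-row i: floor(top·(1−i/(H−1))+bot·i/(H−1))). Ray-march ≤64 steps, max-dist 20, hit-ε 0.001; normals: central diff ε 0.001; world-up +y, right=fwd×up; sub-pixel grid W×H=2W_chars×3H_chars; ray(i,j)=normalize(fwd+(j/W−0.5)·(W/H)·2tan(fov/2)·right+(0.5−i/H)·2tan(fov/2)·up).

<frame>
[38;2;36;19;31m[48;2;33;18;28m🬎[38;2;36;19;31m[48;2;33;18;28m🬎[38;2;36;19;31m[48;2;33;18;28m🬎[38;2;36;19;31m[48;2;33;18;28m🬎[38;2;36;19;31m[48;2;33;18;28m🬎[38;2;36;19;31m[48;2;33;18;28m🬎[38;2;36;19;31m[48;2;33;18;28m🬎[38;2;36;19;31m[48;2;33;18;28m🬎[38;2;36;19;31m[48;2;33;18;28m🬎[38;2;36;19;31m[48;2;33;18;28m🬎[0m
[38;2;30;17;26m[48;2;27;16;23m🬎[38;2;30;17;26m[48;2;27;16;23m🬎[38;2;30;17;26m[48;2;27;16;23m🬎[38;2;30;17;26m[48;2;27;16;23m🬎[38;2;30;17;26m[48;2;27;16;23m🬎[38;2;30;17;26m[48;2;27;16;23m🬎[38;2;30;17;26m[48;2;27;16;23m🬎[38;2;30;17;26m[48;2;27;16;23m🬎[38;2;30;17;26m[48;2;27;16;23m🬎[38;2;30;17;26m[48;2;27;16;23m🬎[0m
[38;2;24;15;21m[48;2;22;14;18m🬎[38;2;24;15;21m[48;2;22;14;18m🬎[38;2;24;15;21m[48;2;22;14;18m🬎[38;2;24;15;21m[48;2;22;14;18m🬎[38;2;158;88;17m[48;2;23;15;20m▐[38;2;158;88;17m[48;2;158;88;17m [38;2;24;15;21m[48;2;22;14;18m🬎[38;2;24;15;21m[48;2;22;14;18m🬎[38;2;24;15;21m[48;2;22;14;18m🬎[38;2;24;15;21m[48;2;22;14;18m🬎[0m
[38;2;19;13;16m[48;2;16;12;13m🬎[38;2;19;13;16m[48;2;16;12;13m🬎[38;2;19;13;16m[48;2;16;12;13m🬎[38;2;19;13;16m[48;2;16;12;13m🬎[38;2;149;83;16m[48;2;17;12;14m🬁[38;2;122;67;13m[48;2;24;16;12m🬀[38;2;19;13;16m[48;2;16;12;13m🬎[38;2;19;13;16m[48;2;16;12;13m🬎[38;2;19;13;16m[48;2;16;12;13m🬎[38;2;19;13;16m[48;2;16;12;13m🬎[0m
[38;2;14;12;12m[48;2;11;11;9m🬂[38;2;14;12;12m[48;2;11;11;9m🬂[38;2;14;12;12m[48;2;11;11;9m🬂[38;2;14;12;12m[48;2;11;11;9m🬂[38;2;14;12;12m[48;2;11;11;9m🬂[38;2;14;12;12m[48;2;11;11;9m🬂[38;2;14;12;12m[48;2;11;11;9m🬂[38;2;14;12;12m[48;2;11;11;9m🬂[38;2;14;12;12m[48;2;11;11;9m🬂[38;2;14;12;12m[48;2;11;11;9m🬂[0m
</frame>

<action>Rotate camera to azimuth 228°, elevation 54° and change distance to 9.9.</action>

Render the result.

<frame>
[38;2;36;19;31m[48;2;33;18;28m🬎[38;2;36;19;31m[48;2;33;18;28m🬎[38;2;36;19;31m[48;2;33;18;28m🬎[38;2;36;19;31m[48;2;33;18;28m🬎[38;2;36;19;31m[48;2;33;18;28m🬎[38;2;36;19;31m[48;2;33;18;28m🬎[38;2;36;19;31m[48;2;33;18;28m🬎[38;2;36;19;31m[48;2;33;18;28m🬎[38;2;36;19;31m[48;2;33;18;28m🬎[38;2;36;19;31m[48;2;33;18;28m🬎[0m
[38;2;30;17;26m[48;2;27;16;23m🬎[38;2;30;17;26m[48;2;27;16;23m🬎[38;2;30;17;26m[48;2;27;16;23m🬎[38;2;30;17;26m[48;2;27;16;23m🬎[38;2;30;17;26m[48;2;27;16;23m🬎[38;2;30;17;26m[48;2;27;16;23m🬎[38;2;30;17;26m[48;2;27;16;23m🬎[38;2;30;17;26m[48;2;27;16;23m🬎[38;2;30;17;26m[48;2;27;16;23m🬎[38;2;30;17;26m[48;2;27;16;23m🬎[0m
[38;2;24;15;21m[48;2;22;14;18m🬎[38;2;24;15;21m[48;2;22;14;18m🬎[38;2;24;15;21m[48;2;22;14;18m🬎[38;2;24;15;21m[48;2;22;14;18m🬎[38;2;158;88;17m[48;2;34;20;18m🬇[38;2;155;86;16m[48;2;47;27;14m🬛[38;2;24;15;21m[48;2;22;14;18m🬎[38;2;24;15;21m[48;2;22;14;18m🬎[38;2;24;15;21m[48;2;22;14;18m🬎[38;2;24;15;21m[48;2;22;14;18m🬎[0m
[38;2;19;13;16m[48;2;16;12;13m🬎[38;2;19;13;16m[48;2;16;12;13m🬎[38;2;19;13;16m[48;2;16;12;13m🬎[38;2;19;13;16m[48;2;16;12;13m🬎[38;2;19;13;16m[48;2;16;12;13m🬎[38;2;149;83;16m[48;2;17;12;14m🬀[38;2;19;13;16m[48;2;16;12;13m🬎[38;2;19;13;16m[48;2;16;12;13m🬎[38;2;19;13;16m[48;2;16;12;13m🬎[38;2;19;13;16m[48;2;16;12;13m🬎[0m
[38;2;14;12;12m[48;2;11;11;9m🬂[38;2;14;12;12m[48;2;11;11;9m🬂[38;2;14;12;12m[48;2;11;11;9m🬂[38;2;14;12;12m[48;2;11;11;9m🬂[38;2;14;12;12m[48;2;11;11;9m🬂[38;2;14;12;12m[48;2;11;11;9m🬂[38;2;14;12;12m[48;2;11;11;9m🬂[38;2;14;12;12m[48;2;11;11;9m🬂[38;2;14;12;12m[48;2;11;11;9m🬂[38;2;14;12;12m[48;2;11;11;9m🬂[0m
</frame>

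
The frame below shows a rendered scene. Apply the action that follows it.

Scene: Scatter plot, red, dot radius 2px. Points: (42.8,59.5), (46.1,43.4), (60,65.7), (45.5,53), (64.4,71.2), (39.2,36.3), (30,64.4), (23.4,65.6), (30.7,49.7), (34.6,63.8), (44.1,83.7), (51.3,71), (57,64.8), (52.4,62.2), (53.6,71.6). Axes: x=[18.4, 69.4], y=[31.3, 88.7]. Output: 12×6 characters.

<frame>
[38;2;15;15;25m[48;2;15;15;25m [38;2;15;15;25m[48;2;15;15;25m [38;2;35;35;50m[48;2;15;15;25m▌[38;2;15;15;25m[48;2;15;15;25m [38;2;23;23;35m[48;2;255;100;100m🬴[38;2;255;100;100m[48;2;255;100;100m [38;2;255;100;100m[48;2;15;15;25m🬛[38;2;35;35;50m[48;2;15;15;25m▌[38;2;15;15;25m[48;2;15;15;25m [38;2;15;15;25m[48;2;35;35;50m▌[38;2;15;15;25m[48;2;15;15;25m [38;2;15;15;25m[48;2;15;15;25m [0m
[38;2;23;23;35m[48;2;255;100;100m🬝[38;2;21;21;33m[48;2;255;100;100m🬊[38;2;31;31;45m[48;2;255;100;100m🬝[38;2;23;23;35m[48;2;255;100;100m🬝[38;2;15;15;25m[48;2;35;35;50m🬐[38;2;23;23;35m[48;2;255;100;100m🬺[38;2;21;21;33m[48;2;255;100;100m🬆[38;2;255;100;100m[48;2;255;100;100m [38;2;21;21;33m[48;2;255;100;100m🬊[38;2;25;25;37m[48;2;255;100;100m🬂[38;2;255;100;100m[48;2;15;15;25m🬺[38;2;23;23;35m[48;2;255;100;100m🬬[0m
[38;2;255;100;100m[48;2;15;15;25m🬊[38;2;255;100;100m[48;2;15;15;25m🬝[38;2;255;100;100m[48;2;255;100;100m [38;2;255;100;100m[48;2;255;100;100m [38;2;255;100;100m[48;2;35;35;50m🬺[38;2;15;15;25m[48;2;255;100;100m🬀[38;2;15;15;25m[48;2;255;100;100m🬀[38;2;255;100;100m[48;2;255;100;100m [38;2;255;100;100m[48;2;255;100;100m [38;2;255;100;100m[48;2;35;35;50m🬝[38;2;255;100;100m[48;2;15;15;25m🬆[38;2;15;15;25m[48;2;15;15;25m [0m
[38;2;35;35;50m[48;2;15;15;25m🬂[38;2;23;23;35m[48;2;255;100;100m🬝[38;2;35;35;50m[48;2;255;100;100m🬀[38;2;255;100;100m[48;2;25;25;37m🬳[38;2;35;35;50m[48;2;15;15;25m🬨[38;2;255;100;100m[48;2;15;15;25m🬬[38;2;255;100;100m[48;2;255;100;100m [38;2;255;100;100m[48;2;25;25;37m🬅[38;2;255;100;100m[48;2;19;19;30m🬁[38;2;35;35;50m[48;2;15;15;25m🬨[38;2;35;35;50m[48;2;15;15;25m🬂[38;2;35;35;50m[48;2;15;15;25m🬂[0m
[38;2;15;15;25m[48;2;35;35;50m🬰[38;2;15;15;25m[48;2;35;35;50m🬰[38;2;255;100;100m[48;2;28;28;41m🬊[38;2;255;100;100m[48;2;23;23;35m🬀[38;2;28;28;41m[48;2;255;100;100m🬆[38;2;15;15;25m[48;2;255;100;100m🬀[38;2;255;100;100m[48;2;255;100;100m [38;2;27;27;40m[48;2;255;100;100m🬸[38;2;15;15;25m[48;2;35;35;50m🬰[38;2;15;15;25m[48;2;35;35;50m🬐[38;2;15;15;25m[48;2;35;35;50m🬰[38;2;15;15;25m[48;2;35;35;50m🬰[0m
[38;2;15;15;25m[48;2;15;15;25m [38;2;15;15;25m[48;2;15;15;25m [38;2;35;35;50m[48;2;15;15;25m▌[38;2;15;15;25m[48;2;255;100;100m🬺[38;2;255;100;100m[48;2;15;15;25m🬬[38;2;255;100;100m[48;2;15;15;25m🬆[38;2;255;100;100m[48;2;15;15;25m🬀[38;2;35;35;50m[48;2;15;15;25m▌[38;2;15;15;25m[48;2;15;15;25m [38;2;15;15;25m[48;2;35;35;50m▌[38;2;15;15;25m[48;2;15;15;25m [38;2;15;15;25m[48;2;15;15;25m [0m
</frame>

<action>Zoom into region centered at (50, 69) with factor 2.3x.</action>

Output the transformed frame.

<frame>
[38;2;15;15;25m[48;2;15;15;25m [38;2;15;15;25m[48;2;15;15;25m [38;2;35;35;50m[48;2;15;15;25m▌[38;2;15;15;25m[48;2;15;15;25m [38;2;15;15;25m[48;2;35;35;50m▌[38;2;15;15;25m[48;2;15;15;25m [38;2;15;15;25m[48;2;15;15;25m [38;2;35;35;50m[48;2;15;15;25m▌[38;2;15;15;25m[48;2;15;15;25m [38;2;15;15;25m[48;2;35;35;50m▌[38;2;15;15;25m[48;2;15;15;25m [38;2;15;15;25m[48;2;15;15;25m [0m
[38;2;15;15;25m[48;2;35;35;50m🬰[38;2;15;15;25m[48;2;35;35;50m🬰[38;2;35;35;50m[48;2;15;15;25m🬛[38;2;15;15;25m[48;2;35;35;50m🬰[38;2;15;15;25m[48;2;35;35;50m🬐[38;2;15;15;25m[48;2;35;35;50m🬰[38;2;23;23;35m[48;2;255;100;100m🬬[38;2;28;28;41m[48;2;255;100;100m🬆[38;2;23;23;35m[48;2;255;100;100m🬬[38;2;15;15;25m[48;2;35;35;50m🬐[38;2;15;15;25m[48;2;35;35;50m🬰[38;2;15;15;25m[48;2;35;35;50m🬰[0m
[38;2;15;15;25m[48;2;15;15;25m [38;2;15;15;25m[48;2;15;15;25m [38;2;35;35;50m[48;2;15;15;25m▌[38;2;15;15;25m[48;2;15;15;25m [38;2;15;15;25m[48;2;35;35;50m▌[38;2;15;15;25m[48;2;255;100;100m🬐[38;2;255;100;100m[48;2;255;100;100m [38;2;255;100;100m[48;2;35;35;50m🬬[38;2;255;100;100m[48;2;15;15;25m🬆[38;2;15;15;25m[48;2;35;35;50m▌[38;2;15;15;25m[48;2;255;100;100m🬝[38;2;15;15;25m[48;2;15;15;25m [0m
[38;2;35;35;50m[48;2;15;15;25m🬂[38;2;35;35;50m[48;2;15;15;25m🬂[38;2;35;35;50m[48;2;15;15;25m🬕[38;2;35;35;50m[48;2;15;15;25m🬂[38;2;35;35;50m[48;2;15;15;25m🬨[38;2;35;35;50m[48;2;15;15;25m🬂[38;2;255;100;100m[48;2;20;20;31m🬟[38;2;35;35;50m[48;2;15;15;25m🬕[38;2;28;28;41m[48;2;255;100;100m🬆[38;2;255;100;100m[48;2;35;35;50m🬺[38;2;255;100;100m[48;2;255;100;100m [38;2;255;100;100m[48;2;25;25;37m🬛[0m
[38;2;15;15;25m[48;2;35;35;50m🬰[38;2;21;21;33m[48;2;255;100;100m🬆[38;2;255;100;100m[48;2;15;15;25m🬺[38;2;23;23;35m[48;2;255;100;100m🬬[38;2;15;15;25m[48;2;35;35;50m🬐[38;2;19;19;30m[48;2;255;100;100m🬴[38;2;255;100;100m[48;2;255;100;100m [38;2;255;100;100m[48;2;15;15;25m🬛[38;2;23;23;35m[48;2;255;100;100m🬺[38;2;255;100;100m[48;2;28;28;41m🬆[38;2;23;23;35m[48;2;255;100;100m🬺[38;2;15;15;25m[48;2;35;35;50m🬰[0m
[38;2;15;15;25m[48;2;15;15;25m [38;2;15;15;25m[48;2;255;100;100m🬺[38;2;255;100;100m[48;2;21;21;33m🬆[38;2;15;15;25m[48;2;15;15;25m [38;2;15;15;25m[48;2;35;35;50m▌[38;2;15;15;25m[48;2;15;15;25m [38;2;15;15;25m[48;2;255;100;100m🬺[38;2;35;35;50m[48;2;15;15;25m▌[38;2;15;15;25m[48;2;15;15;25m [38;2;15;15;25m[48;2;35;35;50m▌[38;2;15;15;25m[48;2;15;15;25m [38;2;15;15;25m[48;2;15;15;25m [0m
</frame>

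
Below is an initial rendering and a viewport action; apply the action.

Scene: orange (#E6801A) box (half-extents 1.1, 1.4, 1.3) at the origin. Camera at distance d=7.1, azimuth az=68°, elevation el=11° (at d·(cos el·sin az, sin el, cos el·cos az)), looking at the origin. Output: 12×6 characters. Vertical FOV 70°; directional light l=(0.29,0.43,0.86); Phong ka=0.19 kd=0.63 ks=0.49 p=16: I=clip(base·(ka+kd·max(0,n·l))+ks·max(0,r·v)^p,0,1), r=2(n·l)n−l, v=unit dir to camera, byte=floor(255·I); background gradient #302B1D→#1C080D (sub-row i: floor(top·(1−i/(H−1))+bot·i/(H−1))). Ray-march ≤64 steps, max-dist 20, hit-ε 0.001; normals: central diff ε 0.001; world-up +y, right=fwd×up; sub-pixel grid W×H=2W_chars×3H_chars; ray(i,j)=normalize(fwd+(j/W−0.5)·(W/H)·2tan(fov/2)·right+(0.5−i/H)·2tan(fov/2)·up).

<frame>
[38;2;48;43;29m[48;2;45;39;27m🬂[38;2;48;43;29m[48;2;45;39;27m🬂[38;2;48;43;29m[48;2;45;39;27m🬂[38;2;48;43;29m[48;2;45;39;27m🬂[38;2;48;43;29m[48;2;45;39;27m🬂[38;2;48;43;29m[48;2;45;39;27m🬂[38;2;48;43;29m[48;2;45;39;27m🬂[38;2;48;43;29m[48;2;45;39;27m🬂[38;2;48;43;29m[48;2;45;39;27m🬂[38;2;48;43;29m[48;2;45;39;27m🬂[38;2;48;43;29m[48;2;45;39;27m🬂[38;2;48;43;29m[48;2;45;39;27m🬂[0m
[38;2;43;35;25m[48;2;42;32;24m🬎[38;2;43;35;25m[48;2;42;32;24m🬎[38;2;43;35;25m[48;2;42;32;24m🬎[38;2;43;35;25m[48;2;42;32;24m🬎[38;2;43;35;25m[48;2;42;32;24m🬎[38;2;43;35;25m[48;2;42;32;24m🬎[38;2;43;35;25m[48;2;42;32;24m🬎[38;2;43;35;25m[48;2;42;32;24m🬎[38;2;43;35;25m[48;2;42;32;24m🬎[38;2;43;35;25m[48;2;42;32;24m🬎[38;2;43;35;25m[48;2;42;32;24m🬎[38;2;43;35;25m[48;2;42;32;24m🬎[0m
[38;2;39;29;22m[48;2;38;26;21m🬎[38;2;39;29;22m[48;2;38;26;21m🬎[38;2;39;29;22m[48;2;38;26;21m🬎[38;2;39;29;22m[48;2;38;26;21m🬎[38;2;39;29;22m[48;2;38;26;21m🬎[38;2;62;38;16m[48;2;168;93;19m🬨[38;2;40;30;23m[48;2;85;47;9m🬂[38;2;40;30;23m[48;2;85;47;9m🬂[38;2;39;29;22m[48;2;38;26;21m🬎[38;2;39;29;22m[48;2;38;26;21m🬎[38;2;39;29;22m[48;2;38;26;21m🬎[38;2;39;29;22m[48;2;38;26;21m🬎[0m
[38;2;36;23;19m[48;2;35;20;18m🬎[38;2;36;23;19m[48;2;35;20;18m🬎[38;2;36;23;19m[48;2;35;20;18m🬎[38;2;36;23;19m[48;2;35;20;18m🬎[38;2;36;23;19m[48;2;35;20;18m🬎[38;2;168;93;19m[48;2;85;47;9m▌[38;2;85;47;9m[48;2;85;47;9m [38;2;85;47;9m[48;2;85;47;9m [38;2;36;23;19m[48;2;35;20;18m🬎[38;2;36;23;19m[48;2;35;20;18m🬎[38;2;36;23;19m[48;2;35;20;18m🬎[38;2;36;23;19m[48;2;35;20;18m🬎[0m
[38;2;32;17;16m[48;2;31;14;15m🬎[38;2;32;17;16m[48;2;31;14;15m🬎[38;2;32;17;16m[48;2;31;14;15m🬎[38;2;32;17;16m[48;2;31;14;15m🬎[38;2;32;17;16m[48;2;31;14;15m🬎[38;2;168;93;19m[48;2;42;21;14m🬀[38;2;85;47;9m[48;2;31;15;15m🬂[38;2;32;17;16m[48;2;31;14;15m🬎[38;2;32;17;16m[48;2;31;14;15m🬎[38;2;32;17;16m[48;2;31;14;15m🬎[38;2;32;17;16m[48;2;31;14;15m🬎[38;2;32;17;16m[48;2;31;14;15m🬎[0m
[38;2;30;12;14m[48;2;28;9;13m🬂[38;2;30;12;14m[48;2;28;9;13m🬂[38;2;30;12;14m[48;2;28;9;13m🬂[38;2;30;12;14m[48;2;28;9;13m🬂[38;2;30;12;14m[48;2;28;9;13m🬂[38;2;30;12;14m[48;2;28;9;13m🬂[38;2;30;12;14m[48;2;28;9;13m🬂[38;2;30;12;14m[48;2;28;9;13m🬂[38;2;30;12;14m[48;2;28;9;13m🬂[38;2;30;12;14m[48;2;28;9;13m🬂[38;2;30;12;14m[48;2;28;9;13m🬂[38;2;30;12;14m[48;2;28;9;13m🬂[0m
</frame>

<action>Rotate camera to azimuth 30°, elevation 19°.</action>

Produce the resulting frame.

<frame>
[38;2;48;43;29m[48;2;45;39;27m🬂[38;2;48;43;29m[48;2;45;39;27m🬂[38;2;48;43;29m[48;2;45;39;27m🬂[38;2;48;43;29m[48;2;45;39;27m🬂[38;2;48;43;29m[48;2;45;39;27m🬂[38;2;48;43;29m[48;2;45;39;27m🬂[38;2;48;43;29m[48;2;45;39;27m🬂[38;2;48;43;29m[48;2;45;39;27m🬂[38;2;48;43;29m[48;2;45;39;27m🬂[38;2;48;43;29m[48;2;45;39;27m🬂[38;2;48;43;29m[48;2;45;39;27m🬂[38;2;48;43;29m[48;2;45;39;27m🬂[0m
[38;2;43;35;25m[48;2;42;32;24m🬎[38;2;43;35;25m[48;2;42;32;24m🬎[38;2;43;35;25m[48;2;42;32;24m🬎[38;2;43;35;25m[48;2;42;32;24m🬎[38;2;43;35;25m[48;2;42;32;24m🬎[38;2;43;35;25m[48;2;42;32;24m🬎[38;2;43;35;25m[48;2;42;32;24m🬎[38;2;43;35;25m[48;2;42;32;24m🬎[38;2;43;35;25m[48;2;42;32;24m🬎[38;2;43;35;25m[48;2;42;32;24m🬎[38;2;43;35;25m[48;2;42;32;24m🬎[38;2;43;35;25m[48;2;42;32;24m🬎[0m
[38;2;39;29;22m[48;2;38;26;21m🬎[38;2;39;29;22m[48;2;38;26;21m🬎[38;2;39;29;22m[48;2;38;26;21m🬎[38;2;39;29;22m[48;2;38;26;21m🬎[38;2;168;93;19m[48;2;39;28;22m🬦[38;2;40;30;23m[48;2;168;93;19m🬂[38;2;62;38;16m[48;2;168;93;19m🬨[38;2;85;47;9m[48;2;39;28;22m🬓[38;2;39;29;22m[48;2;38;26;21m🬎[38;2;39;29;22m[48;2;38;26;21m🬎[38;2;39;29;22m[48;2;38;26;21m🬎[38;2;39;29;22m[48;2;38;26;21m🬎[0m
[38;2;36;23;19m[48;2;35;20;18m🬎[38;2;36;23;19m[48;2;35;20;18m🬎[38;2;36;23;19m[48;2;35;20;18m🬎[38;2;36;23;19m[48;2;35;20;18m🬎[38;2;168;93;19m[48;2;36;22;19m▐[38;2;168;93;19m[48;2;168;93;19m [38;2;168;93;19m[48;2;85;47;9m▌[38;2;85;47;9m[48;2;36;22;19m▌[38;2;36;23;19m[48;2;35;20;18m🬎[38;2;36;23;19m[48;2;35;20;18m🬎[38;2;36;23;19m[48;2;35;20;18m🬎[38;2;36;23;19m[48;2;35;20;18m🬎[0m
[38;2;32;17;16m[48;2;31;14;15m🬎[38;2;32;17;16m[48;2;31;14;15m🬎[38;2;32;17;16m[48;2;31;14;15m🬎[38;2;32;17;16m[48;2;31;14;15m🬎[38;2;32;17;16m[48;2;31;14;15m🬎[38;2;168;93;19m[48;2;31;15;15m🬂[38;2;168;93;19m[48;2;42;21;14m🬀[38;2;32;17;16m[48;2;31;14;15m🬎[38;2;32;17;16m[48;2;31;14;15m🬎[38;2;32;17;16m[48;2;31;14;15m🬎[38;2;32;17;16m[48;2;31;14;15m🬎[38;2;32;17;16m[48;2;31;14;15m🬎[0m
[38;2;30;12;14m[48;2;28;9;13m🬂[38;2;30;12;14m[48;2;28;9;13m🬂[38;2;30;12;14m[48;2;28;9;13m🬂[38;2;30;12;14m[48;2;28;9;13m🬂[38;2;30;12;14m[48;2;28;9;13m🬂[38;2;30;12;14m[48;2;28;9;13m🬂[38;2;30;12;14m[48;2;28;9;13m🬂[38;2;30;12;14m[48;2;28;9;13m🬂[38;2;30;12;14m[48;2;28;9;13m🬂[38;2;30;12;14m[48;2;28;9;13m🬂[38;2;30;12;14m[48;2;28;9;13m🬂[38;2;30;12;14m[48;2;28;9;13m🬂[0m
</frame>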